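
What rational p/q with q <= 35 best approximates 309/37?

167/20

Expand x = 309/37 as a continued fraction with the Euclidean algorithm:
  309 = 8*37 + 13, so a_0 = 8.
  37 = 2*13 + 11, so a_1 = 2.
  13 = 1*11 + 2, so a_2 = 1.
  11 = 5*2 + 1, so a_3 = 5.
  2 = 2*1 + 0, so a_4 = 2.
so x = [8; 2, 1, 5, 2].
Convergents (p_i = a_i*p_{i-1} + p_{i-2}, q_i = a_i*q_{i-1} + q_{i-2} with p_{-2}=0, p_{-1}=1, q_{-2}=1, q_{-1}=0), until the denominator exceeds 35:
  i=0: a_0=8, p_0 = 8*1 + 0 = 8, q_0 = 8*0 + 1 = 1.
  i=1: a_1=2, p_1 = 2*8 + 1 = 17, q_1 = 2*1 + 0 = 2.
  i=2: a_2=1, p_2 = 1*17 + 8 = 25, q_2 = 1*2 + 1 = 3.
  i=3: a_3=5, p_3 = 5*25 + 17 = 142, q_3 = 5*3 + 2 = 17.
  i=4: a_4=2, p_4 = 2*142 + 25 = 309, q_4 = 2*17 + 3 = 37.
q_4 = 37 > 35, so the last convergent with denominator <= 35 is p_3/q_3 = 142/17.
The closest fraction with denominator <= 35 is either p_3/q_3 or the intermediate fraction (k*p_3 + p_2)/(k*q_3 + q_2) with the largest k >= 1 whose denominator stays <= 35; these approach x as k grows, and every other convergent or intermediate fraction in range is farther away.
Largest k: floor((35 - q_2)/q_3) = floor((35 - 3)/17) = 1.
That gives (1*142 + 25)/(1*17 + 3) = 167/20.
Compare the errors: |x - 142/17| = |309*17 - 142*37|/(37*17) = 1/629, and |x - 167/20| = |309*20 - 167*37|/(37*20) = 1/740.
Cross-multiplying, 1*629 = 629 < 740 = 1*740, so 1/740 is smaller: the intermediate fraction 167/20 is closer to x than 142/17.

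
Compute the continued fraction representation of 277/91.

[3; 22, 1, 3]

Run the Euclidean algorithm on 277 and 91; the successive quotients are the partial quotients a_0, a_1, ... (each step inverts the fractional part left over by the previous one):
  277 = 3*91 + 4, so a_0 = 3.
  91 = 22*4 + 3, so a_1 = 22.
  4 = 1*3 + 1, so a_2 = 1.
  3 = 3*1 + 0, so a_3 = 3.
The remainder reaches 0 after 4 divisions, so the expansion has 4 partial quotients, read off in order.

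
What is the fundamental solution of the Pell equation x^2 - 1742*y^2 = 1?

(x, y) = (96747, 2318)

First expand sqrt(1742) as a continued fraction. With x_i = (sqrt(1742) + m_i)/d_i and (m_0, d_0) = (0, 1): a_0 = floor(sqrt(1742)) = 41, since 41^2 = 1681 <= 1742 < 1764 = 42^2.
Iterate m_{i+1} = d_i*a_i - m_i, d_{i+1} = (1742 - m_{i+1}^2)/d_i, a_{i+1} = floor((a_0 + m_{i+1})/d_{i+1}):
  m_1 = 1*41 - 0 = 41, d_1 = (1742 - 41^2)/1 = 61/1 = 61, a_1 = floor((41 + 41)/61) = 1.
  m_2 = 61*1 - 41 = 20, d_2 = (1742 - 20^2)/61 = 1342/61 = 22, a_2 = floor((41 + 20)/22) = 2.
  m_3 = 22*2 - 20 = 24, d_3 = (1742 - 24^2)/22 = 1166/22 = 53, a_3 = floor((41 + 24)/53) = 1.
  m_4 = 53*1 - 24 = 29, d_4 = (1742 - 29^2)/53 = 901/53 = 17, a_4 = floor((41 + 29)/17) = 4.
  m_5 = 17*4 - 29 = 39, d_5 = (1742 - 39^2)/17 = 221/17 = 13, a_5 = floor((41 + 39)/13) = 6.
  m_6 = 13*6 - 39 = 39, d_6 = (1742 - 39^2)/13 = 221/13 = 17, a_6 = floor((41 + 39)/17) = 4.
  m_7 = 17*4 - 39 = 29, d_7 = (1742 - 29^2)/17 = 901/17 = 53, a_7 = floor((41 + 29)/53) = 1.
  m_8 = 53*1 - 29 = 24, d_8 = (1742 - 24^2)/53 = 1166/53 = 22, a_8 = floor((41 + 24)/22) = 2.
  m_9 = 22*2 - 24 = 20, d_9 = (1742 - 20^2)/22 = 1342/22 = 61, a_9 = floor((41 + 20)/61) = 1.
  m_10 = 61*1 - 20 = 41, d_10 = (1742 - 41^2)/61 = 61/61 = 1, a_10 = floor((41 + 41)/1) = 82.
  m_11 = 1*82 - 41 = 41, d_11 = (1742 - 41^2)/1 = 61/1 = 61: (m_11, d_11) = (m_1, d_1) = (41, 61), so from here the quotients repeat a_1, ..., a_10; the period length is 10.
So sqrt(1742) = [41; (1, 2, 1, 4, 6, 4, 1, 2, 1, 82)] with period length k = 10.
k is even, so the fundamental solution of x^2 - 1742y^2 = 1 is (p_{k-1}, q_{k-1}) = (p_9, q_9); compute convergents through index 9.
Convergents (p_i = a_i*p_{i-1} + p_{i-2}, q_i = a_i*q_{i-1} + q_{i-2} with p_{-2}=0, p_{-1}=1, q_{-2}=1, q_{-1}=0):
  i=0: a_0=41, p_0 = 41*1 + 0 = 41, q_0 = 41*0 + 1 = 1.
  i=1: a_1=1, p_1 = 1*41 + 1 = 42, q_1 = 1*1 + 0 = 1.
  i=2: a_2=2, p_2 = 2*42 + 41 = 125, q_2 = 2*1 + 1 = 3.
  i=3: a_3=1, p_3 = 1*125 + 42 = 167, q_3 = 1*3 + 1 = 4.
  i=4: a_4=4, p_4 = 4*167 + 125 = 793, q_4 = 4*4 + 3 = 19.
  i=5: a_5=6, p_5 = 6*793 + 167 = 4925, q_5 = 6*19 + 4 = 118.
  i=6: a_6=4, p_6 = 4*4925 + 793 = 20493, q_6 = 4*118 + 19 = 491.
  i=7: a_7=1, p_7 = 1*20493 + 4925 = 25418, q_7 = 1*491 + 118 = 609.
  i=8: a_8=2, p_8 = 2*25418 + 20493 = 71329, q_8 = 2*609 + 491 = 1709.
  i=9: a_9=1, p_9 = 1*71329 + 25418 = 96747, q_9 = 1*1709 + 609 = 2318.
Check: 96747^2 - 1742*2318^2 = 9359982009 - 9359982008 = 1, so (x, y) = (96747, 2318) solves the equation, and by the theorem it is the least positive solution.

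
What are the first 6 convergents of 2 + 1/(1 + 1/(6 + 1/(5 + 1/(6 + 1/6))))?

2/1, 3/1, 20/7, 103/36, 638/223, 3931/1374

Using the convergent recurrence p_i = a_i*p_{i-1} + p_{i-2}, q_i = a_i*q_{i-1} + q_{i-2} with p_{-2}=0, p_{-1}=1, q_{-2}=1, q_{-1}=0:
  i=0: a_0=2, p_0 = 2*1 + 0 = 2, q_0 = 2*0 + 1 = 1.
  i=1: a_1=1, p_1 = 1*2 + 1 = 3, q_1 = 1*1 + 0 = 1.
  i=2: a_2=6, p_2 = 6*3 + 2 = 20, q_2 = 6*1 + 1 = 7.
  i=3: a_3=5, p_3 = 5*20 + 3 = 103, q_3 = 5*7 + 1 = 36.
  i=4: a_4=6, p_4 = 6*103 + 20 = 638, q_4 = 6*36 + 7 = 223.
  i=5: a_5=6, p_5 = 6*638 + 103 = 3931, q_5 = 6*223 + 36 = 1374.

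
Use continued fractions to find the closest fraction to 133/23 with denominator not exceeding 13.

52/9

Expand x = 133/23 as a continued fraction with the Euclidean algorithm:
  133 = 5*23 + 18, so a_0 = 5.
  23 = 1*18 + 5, so a_1 = 1.
  18 = 3*5 + 3, so a_2 = 3.
  5 = 1*3 + 2, so a_3 = 1.
  3 = 1*2 + 1, so a_4 = 1.
  2 = 2*1 + 0, so a_5 = 2.
so x = [5; 1, 3, 1, 1, 2].
Convergents (p_i = a_i*p_{i-1} + p_{i-2}, q_i = a_i*q_{i-1} + q_{i-2} with p_{-2}=0, p_{-1}=1, q_{-2}=1, q_{-1}=0), until the denominator exceeds 13:
  i=0: a_0=5, p_0 = 5*1 + 0 = 5, q_0 = 5*0 + 1 = 1.
  i=1: a_1=1, p_1 = 1*5 + 1 = 6, q_1 = 1*1 + 0 = 1.
  i=2: a_2=3, p_2 = 3*6 + 5 = 23, q_2 = 3*1 + 1 = 4.
  i=3: a_3=1, p_3 = 1*23 + 6 = 29, q_3 = 1*4 + 1 = 5.
  i=4: a_4=1, p_4 = 1*29 + 23 = 52, q_4 = 1*5 + 4 = 9.
  i=5: a_5=2, p_5 = 2*52 + 29 = 133, q_5 = 2*9 + 5 = 23.
q_5 = 23 > 13, so the last convergent with denominator <= 13 is p_4/q_4 = 52/9.
The closest fraction with denominator <= 13 is either p_4/q_4 or the intermediate fraction (k*p_4 + p_3)/(k*q_4 + q_3) with the largest k >= 1 whose denominator stays <= 13; these approach x as k grows, and every other convergent or intermediate fraction in range is farther away.
Largest k: floor((13 - q_3)/q_4) = floor((13 - 5)/9) = 0.
Since k = 0, no intermediate fraction beyond p_4/q_4 has denominator <= 13, so the convergent 52/9 is the closest (its error is |133*9 - 52*23|/(23*9) = 1/207).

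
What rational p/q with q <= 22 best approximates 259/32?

170/21

Expand x = 259/32 as a continued fraction with the Euclidean algorithm:
  259 = 8*32 + 3, so a_0 = 8.
  32 = 10*3 + 2, so a_1 = 10.
  3 = 1*2 + 1, so a_2 = 1.
  2 = 2*1 + 0, so a_3 = 2.
so x = [8; 10, 1, 2].
Convergents (p_i = a_i*p_{i-1} + p_{i-2}, q_i = a_i*q_{i-1} + q_{i-2} with p_{-2}=0, p_{-1}=1, q_{-2}=1, q_{-1}=0), until the denominator exceeds 22:
  i=0: a_0=8, p_0 = 8*1 + 0 = 8, q_0 = 8*0 + 1 = 1.
  i=1: a_1=10, p_1 = 10*8 + 1 = 81, q_1 = 10*1 + 0 = 10.
  i=2: a_2=1, p_2 = 1*81 + 8 = 89, q_2 = 1*10 + 1 = 11.
  i=3: a_3=2, p_3 = 2*89 + 81 = 259, q_3 = 2*11 + 10 = 32.
q_3 = 32 > 22, so the last convergent with denominator <= 22 is p_2/q_2 = 89/11.
The closest fraction with denominator <= 22 is either p_2/q_2 or the intermediate fraction (k*p_2 + p_1)/(k*q_2 + q_1) with the largest k >= 1 whose denominator stays <= 22; these approach x as k grows, and every other convergent or intermediate fraction in range is farther away.
Largest k: floor((22 - q_1)/q_2) = floor((22 - 10)/11) = 1.
That gives (1*89 + 81)/(1*11 + 10) = 170/21.
Compare the errors: |x - 89/11| = |259*11 - 89*32|/(32*11) = 1/352, and |x - 170/21| = |259*21 - 170*32|/(32*21) = 1/672.
Cross-multiplying, 1*352 = 352 < 672 = 1*672, so 1/672 is smaller: the intermediate fraction 170/21 is closer to x than 89/11.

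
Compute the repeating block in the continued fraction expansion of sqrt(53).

Write x_i = (sqrt(53) + m_i)/d_i with (m_0, d_0) = (0, 1). a_0 = floor(sqrt(53)) = 7, since 7^2 = 49 <= 53 < 64 = 8^2.
Iterate m_{i+1} = d_i*a_i - m_i, d_{i+1} = (53 - m_{i+1}^2)/d_i, a_{i+1} = floor((a_0 + m_{i+1})/d_{i+1}):
  m_1 = 1*7 - 0 = 7, d_1 = (53 - 7^2)/1 = 4/1 = 4, a_1 = floor((7 + 7)/4) = 3.
  m_2 = 4*3 - 7 = 5, d_2 = (53 - 5^2)/4 = 28/4 = 7, a_2 = floor((7 + 5)/7) = 1.
  m_3 = 7*1 - 5 = 2, d_3 = (53 - 2^2)/7 = 49/7 = 7, a_3 = floor((7 + 2)/7) = 1.
  m_4 = 7*1 - 2 = 5, d_4 = (53 - 5^2)/7 = 28/7 = 4, a_4 = floor((7 + 5)/4) = 3.
  m_5 = 4*3 - 5 = 7, d_5 = (53 - 7^2)/4 = 4/4 = 1, a_5 = floor((7 + 7)/1) = 14.
  m_6 = 1*14 - 7 = 7, d_6 = (53 - 7^2)/1 = 4/1 = 4: (m_6, d_6) = (m_1, d_1) = (7, 4), so from here the quotients repeat a_1, ..., a_5; the period length is 5.
Hence the expansion of sqrt(53) is a_0 = 7 followed by the repeating block 3, 1, 1, 3, 14 (period 5).

[7; (3, 1, 1, 3, 14)]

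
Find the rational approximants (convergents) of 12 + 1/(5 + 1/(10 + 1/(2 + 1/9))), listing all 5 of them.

Using the convergent recurrence p_i = a_i*p_{i-1} + p_{i-2}, q_i = a_i*q_{i-1} + q_{i-2} with p_{-2}=0, p_{-1}=1, q_{-2}=1, q_{-1}=0:
  i=0: a_0=12, p_0 = 12*1 + 0 = 12, q_0 = 12*0 + 1 = 1.
  i=1: a_1=5, p_1 = 5*12 + 1 = 61, q_1 = 5*1 + 0 = 5.
  i=2: a_2=10, p_2 = 10*61 + 12 = 622, q_2 = 10*5 + 1 = 51.
  i=3: a_3=2, p_3 = 2*622 + 61 = 1305, q_3 = 2*51 + 5 = 107.
  i=4: a_4=9, p_4 = 9*1305 + 622 = 12367, q_4 = 9*107 + 51 = 1014.

12/1, 61/5, 622/51, 1305/107, 12367/1014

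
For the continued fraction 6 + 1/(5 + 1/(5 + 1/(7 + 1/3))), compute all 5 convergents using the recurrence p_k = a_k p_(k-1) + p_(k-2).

Using the convergent recurrence p_i = a_i*p_{i-1} + p_{i-2}, q_i = a_i*q_{i-1} + q_{i-2} with p_{-2}=0, p_{-1}=1, q_{-2}=1, q_{-1}=0:
  i=0: a_0=6, p_0 = 6*1 + 0 = 6, q_0 = 6*0 + 1 = 1.
  i=1: a_1=5, p_1 = 5*6 + 1 = 31, q_1 = 5*1 + 0 = 5.
  i=2: a_2=5, p_2 = 5*31 + 6 = 161, q_2 = 5*5 + 1 = 26.
  i=3: a_3=7, p_3 = 7*161 + 31 = 1158, q_3 = 7*26 + 5 = 187.
  i=4: a_4=3, p_4 = 3*1158 + 161 = 3635, q_4 = 3*187 + 26 = 587.

6/1, 31/5, 161/26, 1158/187, 3635/587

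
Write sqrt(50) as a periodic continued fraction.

[7; (14)]

Write x_i = (sqrt(50) + m_i)/d_i with (m_0, d_0) = (0, 1). a_0 = floor(sqrt(50)) = 7, since 7^2 = 49 <= 50 < 64 = 8^2.
Iterate m_{i+1} = d_i*a_i - m_i, d_{i+1} = (50 - m_{i+1}^2)/d_i, a_{i+1} = floor((a_0 + m_{i+1})/d_{i+1}):
  m_1 = 1*7 - 0 = 7, d_1 = (50 - 7^2)/1 = 1/1 = 1, a_1 = floor((7 + 7)/1) = 14.
  m_2 = 1*14 - 7 = 7, d_2 = (50 - 7^2)/1 = 1/1 = 1: (m_2, d_2) = (m_1, d_1) = (7, 1), so from here the quotient a_1 repeats; the period length is 1.
Hence the expansion of sqrt(50) is a_0 = 7 followed by the repeating block 14 (period 1).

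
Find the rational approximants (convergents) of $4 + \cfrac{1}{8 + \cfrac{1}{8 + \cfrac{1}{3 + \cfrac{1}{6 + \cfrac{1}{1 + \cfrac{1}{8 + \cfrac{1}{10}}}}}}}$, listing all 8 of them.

Using the convergent recurrence p_i = a_i*p_{i-1} + p_{i-2}, q_i = a_i*q_{i-1} + q_{i-2} with p_{-2}=0, p_{-1}=1, q_{-2}=1, q_{-1}=0:
  i=0: a_0=4, p_0 = 4*1 + 0 = 4, q_0 = 4*0 + 1 = 1.
  i=1: a_1=8, p_1 = 8*4 + 1 = 33, q_1 = 8*1 + 0 = 8.
  i=2: a_2=8, p_2 = 8*33 + 4 = 268, q_2 = 8*8 + 1 = 65.
  i=3: a_3=3, p_3 = 3*268 + 33 = 837, q_3 = 3*65 + 8 = 203.
  i=4: a_4=6, p_4 = 6*837 + 268 = 5290, q_4 = 6*203 + 65 = 1283.
  i=5: a_5=1, p_5 = 1*5290 + 837 = 6127, q_5 = 1*1283 + 203 = 1486.
  i=6: a_6=8, p_6 = 8*6127 + 5290 = 54306, q_6 = 8*1486 + 1283 = 13171.
  i=7: a_7=10, p_7 = 10*54306 + 6127 = 549187, q_7 = 10*13171 + 1486 = 133196.

4/1, 33/8, 268/65, 837/203, 5290/1283, 6127/1486, 54306/13171, 549187/133196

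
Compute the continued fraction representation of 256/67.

Run the Euclidean algorithm on 256 and 67; the successive quotients are the partial quotients a_0, a_1, ... (each step inverts the fractional part left over by the previous one):
  256 = 3*67 + 55, so a_0 = 3.
  67 = 1*55 + 12, so a_1 = 1.
  55 = 4*12 + 7, so a_2 = 4.
  12 = 1*7 + 5, so a_3 = 1.
  7 = 1*5 + 2, so a_4 = 1.
  5 = 2*2 + 1, so a_5 = 2.
  2 = 2*1 + 0, so a_6 = 2.
The remainder reaches 0 after 7 divisions, so the expansion has 7 partial quotients, read off in order.

[3; 1, 4, 1, 1, 2, 2]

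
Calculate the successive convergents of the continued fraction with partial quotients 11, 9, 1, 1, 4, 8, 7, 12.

Using the convergent recurrence p_i = a_i*p_{i-1} + p_{i-2}, q_i = a_i*q_{i-1} + q_{i-2} with p_{-2}=0, p_{-1}=1, q_{-2}=1, q_{-1}=0:
  i=0: a_0=11, p_0 = 11*1 + 0 = 11, q_0 = 11*0 + 1 = 1.
  i=1: a_1=9, p_1 = 9*11 + 1 = 100, q_1 = 9*1 + 0 = 9.
  i=2: a_2=1, p_2 = 1*100 + 11 = 111, q_2 = 1*9 + 1 = 10.
  i=3: a_3=1, p_3 = 1*111 + 100 = 211, q_3 = 1*10 + 9 = 19.
  i=4: a_4=4, p_4 = 4*211 + 111 = 955, q_4 = 4*19 + 10 = 86.
  i=5: a_5=8, p_5 = 8*955 + 211 = 7851, q_5 = 8*86 + 19 = 707.
  i=6: a_6=7, p_6 = 7*7851 + 955 = 55912, q_6 = 7*707 + 86 = 5035.
  i=7: a_7=12, p_7 = 12*55912 + 7851 = 678795, q_7 = 12*5035 + 707 = 61127.

11/1, 100/9, 111/10, 211/19, 955/86, 7851/707, 55912/5035, 678795/61127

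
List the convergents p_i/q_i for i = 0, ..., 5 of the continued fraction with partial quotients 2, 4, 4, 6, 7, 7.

Using the convergent recurrence p_i = a_i*p_{i-1} + p_{i-2}, q_i = a_i*q_{i-1} + q_{i-2} with p_{-2}=0, p_{-1}=1, q_{-2}=1, q_{-1}=0:
  i=0: a_0=2, p_0 = 2*1 + 0 = 2, q_0 = 2*0 + 1 = 1.
  i=1: a_1=4, p_1 = 4*2 + 1 = 9, q_1 = 4*1 + 0 = 4.
  i=2: a_2=4, p_2 = 4*9 + 2 = 38, q_2 = 4*4 + 1 = 17.
  i=3: a_3=6, p_3 = 6*38 + 9 = 237, q_3 = 6*17 + 4 = 106.
  i=4: a_4=7, p_4 = 7*237 + 38 = 1697, q_4 = 7*106 + 17 = 759.
  i=5: a_5=7, p_5 = 7*1697 + 237 = 12116, q_5 = 7*759 + 106 = 5419.

2/1, 9/4, 38/17, 237/106, 1697/759, 12116/5419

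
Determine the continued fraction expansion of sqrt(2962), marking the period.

Write x_i = (sqrt(2962) + m_i)/d_i with (m_0, d_0) = (0, 1). a_0 = floor(sqrt(2962)) = 54, since 54^2 = 2916 <= 2962 < 3025 = 55^2.
Iterate m_{i+1} = d_i*a_i - m_i, d_{i+1} = (2962 - m_{i+1}^2)/d_i, a_{i+1} = floor((a_0 + m_{i+1})/d_{i+1}):
  m_1 = 1*54 - 0 = 54, d_1 = (2962 - 54^2)/1 = 46/1 = 46, a_1 = floor((54 + 54)/46) = 2.
  m_2 = 46*2 - 54 = 38, d_2 = (2962 - 38^2)/46 = 1518/46 = 33, a_2 = floor((54 + 38)/33) = 2.
  m_3 = 33*2 - 38 = 28, d_3 = (2962 - 28^2)/33 = 2178/33 = 66, a_3 = floor((54 + 28)/66) = 1.
  m_4 = 66*1 - 28 = 38, d_4 = (2962 - 38^2)/66 = 1518/66 = 23, a_4 = floor((54 + 38)/23) = 4.
  m_5 = 23*4 - 38 = 54, d_5 = (2962 - 54^2)/23 = 46/23 = 2, a_5 = floor((54 + 54)/2) = 54.
  m_6 = 2*54 - 54 = 54, d_6 = (2962 - 54^2)/2 = 46/2 = 23, a_6 = floor((54 + 54)/23) = 4.
  m_7 = 23*4 - 54 = 38, d_7 = (2962 - 38^2)/23 = 1518/23 = 66, a_7 = floor((54 + 38)/66) = 1.
  m_8 = 66*1 - 38 = 28, d_8 = (2962 - 28^2)/66 = 2178/66 = 33, a_8 = floor((54 + 28)/33) = 2.
  m_9 = 33*2 - 28 = 38, d_9 = (2962 - 38^2)/33 = 1518/33 = 46, a_9 = floor((54 + 38)/46) = 2.
  m_10 = 46*2 - 38 = 54, d_10 = (2962 - 54^2)/46 = 46/46 = 1, a_10 = floor((54 + 54)/1) = 108.
  m_11 = 1*108 - 54 = 54, d_11 = (2962 - 54^2)/1 = 46/1 = 46: (m_11, d_11) = (m_1, d_1) = (54, 46), so from here the quotients repeat a_1, ..., a_10; the period length is 10.
Hence the expansion of sqrt(2962) is a_0 = 54 followed by the repeating block 2, 2, 1, 4, 54, 4, 1, 2, 2, 108 (period 10).

[54; (2, 2, 1, 4, 54, 4, 1, 2, 2, 108)]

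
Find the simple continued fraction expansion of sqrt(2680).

[51; (1, 3, 3, 11, 5, 11, 3, 3, 1, 102)]

Write x_i = (sqrt(2680) + m_i)/d_i with (m_0, d_0) = (0, 1). a_0 = floor(sqrt(2680)) = 51, since 51^2 = 2601 <= 2680 < 2704 = 52^2.
Iterate m_{i+1} = d_i*a_i - m_i, d_{i+1} = (2680 - m_{i+1}^2)/d_i, a_{i+1} = floor((a_0 + m_{i+1})/d_{i+1}):
  m_1 = 1*51 - 0 = 51, d_1 = (2680 - 51^2)/1 = 79/1 = 79, a_1 = floor((51 + 51)/79) = 1.
  m_2 = 79*1 - 51 = 28, d_2 = (2680 - 28^2)/79 = 1896/79 = 24, a_2 = floor((51 + 28)/24) = 3.
  m_3 = 24*3 - 28 = 44, d_3 = (2680 - 44^2)/24 = 744/24 = 31, a_3 = floor((51 + 44)/31) = 3.
  m_4 = 31*3 - 44 = 49, d_4 = (2680 - 49^2)/31 = 279/31 = 9, a_4 = floor((51 + 49)/9) = 11.
  m_5 = 9*11 - 49 = 50, d_5 = (2680 - 50^2)/9 = 180/9 = 20, a_5 = floor((51 + 50)/20) = 5.
  m_6 = 20*5 - 50 = 50, d_6 = (2680 - 50^2)/20 = 180/20 = 9, a_6 = floor((51 + 50)/9) = 11.
  m_7 = 9*11 - 50 = 49, d_7 = (2680 - 49^2)/9 = 279/9 = 31, a_7 = floor((51 + 49)/31) = 3.
  m_8 = 31*3 - 49 = 44, d_8 = (2680 - 44^2)/31 = 744/31 = 24, a_8 = floor((51 + 44)/24) = 3.
  m_9 = 24*3 - 44 = 28, d_9 = (2680 - 28^2)/24 = 1896/24 = 79, a_9 = floor((51 + 28)/79) = 1.
  m_10 = 79*1 - 28 = 51, d_10 = (2680 - 51^2)/79 = 79/79 = 1, a_10 = floor((51 + 51)/1) = 102.
  m_11 = 1*102 - 51 = 51, d_11 = (2680 - 51^2)/1 = 79/1 = 79: (m_11, d_11) = (m_1, d_1) = (51, 79), so from here the quotients repeat a_1, ..., a_10; the period length is 10.
Hence the expansion of sqrt(2680) is a_0 = 51 followed by the repeating block 1, 3, 3, 11, 5, 11, 3, 3, 1, 102 (period 10).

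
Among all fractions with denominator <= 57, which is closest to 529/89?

Expand x = 529/89 as a continued fraction with the Euclidean algorithm:
  529 = 5*89 + 84, so a_0 = 5.
  89 = 1*84 + 5, so a_1 = 1.
  84 = 16*5 + 4, so a_2 = 16.
  5 = 1*4 + 1, so a_3 = 1.
  4 = 4*1 + 0, so a_4 = 4.
so x = [5; 1, 16, 1, 4].
Convergents (p_i = a_i*p_{i-1} + p_{i-2}, q_i = a_i*q_{i-1} + q_{i-2} with p_{-2}=0, p_{-1}=1, q_{-2}=1, q_{-1}=0), until the denominator exceeds 57:
  i=0: a_0=5, p_0 = 5*1 + 0 = 5, q_0 = 5*0 + 1 = 1.
  i=1: a_1=1, p_1 = 1*5 + 1 = 6, q_1 = 1*1 + 0 = 1.
  i=2: a_2=16, p_2 = 16*6 + 5 = 101, q_2 = 16*1 + 1 = 17.
  i=3: a_3=1, p_3 = 1*101 + 6 = 107, q_3 = 1*17 + 1 = 18.
  i=4: a_4=4, p_4 = 4*107 + 101 = 529, q_4 = 4*18 + 17 = 89.
q_4 = 89 > 57, so the last convergent with denominator <= 57 is p_3/q_3 = 107/18.
The closest fraction with denominator <= 57 is either p_3/q_3 or the intermediate fraction (k*p_3 + p_2)/(k*q_3 + q_2) with the largest k >= 1 whose denominator stays <= 57; these approach x as k grows, and every other convergent or intermediate fraction in range is farther away.
Largest k: floor((57 - q_2)/q_3) = floor((57 - 17)/18) = 2.
That gives (2*107 + 101)/(2*18 + 17) = 315/53.
Compare the errors: |x - 107/18| = |529*18 - 107*89|/(89*18) = 1/1602, and |x - 315/53| = |529*53 - 315*89|/(89*53) = 2/4717.
Cross-multiplying, 2*1602 = 3204 < 4717 = 1*4717, so 2/4717 is smaller: the intermediate fraction 315/53 is closer to x than 107/18.

315/53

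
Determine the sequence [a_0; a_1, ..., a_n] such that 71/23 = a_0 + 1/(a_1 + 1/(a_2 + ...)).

[3; 11, 2]

Run the Euclidean algorithm on 71 and 23; the successive quotients are the partial quotients a_0, a_1, ... (each step inverts the fractional part left over by the previous one):
  71 = 3*23 + 2, so a_0 = 3.
  23 = 11*2 + 1, so a_1 = 11.
  2 = 2*1 + 0, so a_2 = 2.
The remainder reaches 0 after 3 divisions, so the expansion has 3 partial quotients, read off in order.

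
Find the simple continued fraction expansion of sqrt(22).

[4; (1, 2, 4, 2, 1, 8)]

Write x_i = (sqrt(22) + m_i)/d_i with (m_0, d_0) = (0, 1). a_0 = floor(sqrt(22)) = 4, since 4^2 = 16 <= 22 < 25 = 5^2.
Iterate m_{i+1} = d_i*a_i - m_i, d_{i+1} = (22 - m_{i+1}^2)/d_i, a_{i+1} = floor((a_0 + m_{i+1})/d_{i+1}):
  m_1 = 1*4 - 0 = 4, d_1 = (22 - 4^2)/1 = 6/1 = 6, a_1 = floor((4 + 4)/6) = 1.
  m_2 = 6*1 - 4 = 2, d_2 = (22 - 2^2)/6 = 18/6 = 3, a_2 = floor((4 + 2)/3) = 2.
  m_3 = 3*2 - 2 = 4, d_3 = (22 - 4^2)/3 = 6/3 = 2, a_3 = floor((4 + 4)/2) = 4.
  m_4 = 2*4 - 4 = 4, d_4 = (22 - 4^2)/2 = 6/2 = 3, a_4 = floor((4 + 4)/3) = 2.
  m_5 = 3*2 - 4 = 2, d_5 = (22 - 2^2)/3 = 18/3 = 6, a_5 = floor((4 + 2)/6) = 1.
  m_6 = 6*1 - 2 = 4, d_6 = (22 - 4^2)/6 = 6/6 = 1, a_6 = floor((4 + 4)/1) = 8.
  m_7 = 1*8 - 4 = 4, d_7 = (22 - 4^2)/1 = 6/1 = 6: (m_7, d_7) = (m_1, d_1) = (4, 6), so from here the quotients repeat a_1, ..., a_6; the period length is 6.
Hence the expansion of sqrt(22) is a_0 = 4 followed by the repeating block 1, 2, 4, 2, 1, 8 (period 6).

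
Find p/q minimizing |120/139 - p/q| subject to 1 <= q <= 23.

19/22

Expand x = 120/139 as a continued fraction with the Euclidean algorithm:
  120 = 0*139 + 120, so a_0 = 0.
  139 = 1*120 + 19, so a_1 = 1.
  120 = 6*19 + 6, so a_2 = 6.
  19 = 3*6 + 1, so a_3 = 3.
  6 = 6*1 + 0, so a_4 = 6.
so x = [0; 1, 6, 3, 6].
Convergents (p_i = a_i*p_{i-1} + p_{i-2}, q_i = a_i*q_{i-1} + q_{i-2} with p_{-2}=0, p_{-1}=1, q_{-2}=1, q_{-1}=0), until the denominator exceeds 23:
  i=0: a_0=0, p_0 = 0*1 + 0 = 0, q_0 = 0*0 + 1 = 1.
  i=1: a_1=1, p_1 = 1*0 + 1 = 1, q_1 = 1*1 + 0 = 1.
  i=2: a_2=6, p_2 = 6*1 + 0 = 6, q_2 = 6*1 + 1 = 7.
  i=3: a_3=3, p_3 = 3*6 + 1 = 19, q_3 = 3*7 + 1 = 22.
  i=4: a_4=6, p_4 = 6*19 + 6 = 120, q_4 = 6*22 + 7 = 139.
q_4 = 139 > 23, so the last convergent with denominator <= 23 is p_3/q_3 = 19/22.
The closest fraction with denominator <= 23 is either p_3/q_3 or the intermediate fraction (k*p_3 + p_2)/(k*q_3 + q_2) with the largest k >= 1 whose denominator stays <= 23; these approach x as k grows, and every other convergent or intermediate fraction in range is farther away.
Largest k: floor((23 - q_2)/q_3) = floor((23 - 7)/22) = 0.
Since k = 0, no intermediate fraction beyond p_3/q_3 has denominator <= 23, so the convergent 19/22 is the closest (its error is |120*22 - 19*139|/(139*22) = 1/3058).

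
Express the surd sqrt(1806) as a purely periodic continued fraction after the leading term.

[42; (2, 84)]

Write x_i = (sqrt(1806) + m_i)/d_i with (m_0, d_0) = (0, 1). a_0 = floor(sqrt(1806)) = 42, since 42^2 = 1764 <= 1806 < 1849 = 43^2.
Iterate m_{i+1} = d_i*a_i - m_i, d_{i+1} = (1806 - m_{i+1}^2)/d_i, a_{i+1} = floor((a_0 + m_{i+1})/d_{i+1}):
  m_1 = 1*42 - 0 = 42, d_1 = (1806 - 42^2)/1 = 42/1 = 42, a_1 = floor((42 + 42)/42) = 2.
  m_2 = 42*2 - 42 = 42, d_2 = (1806 - 42^2)/42 = 42/42 = 1, a_2 = floor((42 + 42)/1) = 84.
  m_3 = 1*84 - 42 = 42, d_3 = (1806 - 42^2)/1 = 42/1 = 42: (m_3, d_3) = (m_1, d_1) = (42, 42), so from here the quotients repeat a_1, a_2; the period length is 2.
Hence the expansion of sqrt(1806) is a_0 = 42 followed by the repeating block 2, 84 (period 2).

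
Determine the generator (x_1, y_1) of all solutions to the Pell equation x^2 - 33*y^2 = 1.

(x, y) = (23, 4)

First expand sqrt(33) as a continued fraction. With x_i = (sqrt(33) + m_i)/d_i and (m_0, d_0) = (0, 1): a_0 = floor(sqrt(33)) = 5, since 5^2 = 25 <= 33 < 36 = 6^2.
Iterate m_{i+1} = d_i*a_i - m_i, d_{i+1} = (33 - m_{i+1}^2)/d_i, a_{i+1} = floor((a_0 + m_{i+1})/d_{i+1}):
  m_1 = 1*5 - 0 = 5, d_1 = (33 - 5^2)/1 = 8/1 = 8, a_1 = floor((5 + 5)/8) = 1.
  m_2 = 8*1 - 5 = 3, d_2 = (33 - 3^2)/8 = 24/8 = 3, a_2 = floor((5 + 3)/3) = 2.
  m_3 = 3*2 - 3 = 3, d_3 = (33 - 3^2)/3 = 24/3 = 8, a_3 = floor((5 + 3)/8) = 1.
  m_4 = 8*1 - 3 = 5, d_4 = (33 - 5^2)/8 = 8/8 = 1, a_4 = floor((5 + 5)/1) = 10.
  m_5 = 1*10 - 5 = 5, d_5 = (33 - 5^2)/1 = 8/1 = 8: (m_5, d_5) = (m_1, d_1) = (5, 8), so from here the quotients repeat a_1, ..., a_4; the period length is 4.
So sqrt(33) = [5; (1, 2, 1, 10)] with period length k = 4.
k is even, so the fundamental solution of x^2 - 33y^2 = 1 is (p_{k-1}, q_{k-1}) = (p_3, q_3); compute convergents through index 3.
Convergents (p_i = a_i*p_{i-1} + p_{i-2}, q_i = a_i*q_{i-1} + q_{i-2} with p_{-2}=0, p_{-1}=1, q_{-2}=1, q_{-1}=0):
  i=0: a_0=5, p_0 = 5*1 + 0 = 5, q_0 = 5*0 + 1 = 1.
  i=1: a_1=1, p_1 = 1*5 + 1 = 6, q_1 = 1*1 + 0 = 1.
  i=2: a_2=2, p_2 = 2*6 + 5 = 17, q_2 = 2*1 + 1 = 3.
  i=3: a_3=1, p_3 = 1*17 + 6 = 23, q_3 = 1*3 + 1 = 4.
Check: 23^2 - 33*4^2 = 529 - 528 = 1, so (x, y) = (23, 4) solves the equation, and by the theorem it is the least positive solution.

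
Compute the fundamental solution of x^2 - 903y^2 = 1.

First expand sqrt(903) as a continued fraction. With x_i = (sqrt(903) + m_i)/d_i and (m_0, d_0) = (0, 1): a_0 = floor(sqrt(903)) = 30, since 30^2 = 900 <= 903 < 961 = 31^2.
Iterate m_{i+1} = d_i*a_i - m_i, d_{i+1} = (903 - m_{i+1}^2)/d_i, a_{i+1} = floor((a_0 + m_{i+1})/d_{i+1}):
  m_1 = 1*30 - 0 = 30, d_1 = (903 - 30^2)/1 = 3/1 = 3, a_1 = floor((30 + 30)/3) = 20.
  m_2 = 3*20 - 30 = 30, d_2 = (903 - 30^2)/3 = 3/3 = 1, a_2 = floor((30 + 30)/1) = 60.
  m_3 = 1*60 - 30 = 30, d_3 = (903 - 30^2)/1 = 3/1 = 3: (m_3, d_3) = (m_1, d_1) = (30, 3), so from here the quotients repeat a_1, a_2; the period length is 2.
So sqrt(903) = [30; (20, 60)] with period length k = 2.
k is even, so the fundamental solution of x^2 - 903y^2 = 1 is (p_{k-1}, q_{k-1}) = (p_1, q_1); compute convergents through index 1.
Convergents (p_i = a_i*p_{i-1} + p_{i-2}, q_i = a_i*q_{i-1} + q_{i-2} with p_{-2}=0, p_{-1}=1, q_{-2}=1, q_{-1}=0):
  i=0: a_0=30, p_0 = 30*1 + 0 = 30, q_0 = 30*0 + 1 = 1.
  i=1: a_1=20, p_1 = 20*30 + 1 = 601, q_1 = 20*1 + 0 = 20.
Check: 601^2 - 903*20^2 = 361201 - 361200 = 1, so (x, y) = (601, 20) solves the equation, and by the theorem it is the least positive solution.

(x, y) = (601, 20)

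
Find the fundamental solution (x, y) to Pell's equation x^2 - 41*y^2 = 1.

First expand sqrt(41) as a continued fraction. With x_i = (sqrt(41) + m_i)/d_i and (m_0, d_0) = (0, 1): a_0 = floor(sqrt(41)) = 6, since 6^2 = 36 <= 41 < 49 = 7^2.
Iterate m_{i+1} = d_i*a_i - m_i, d_{i+1} = (41 - m_{i+1}^2)/d_i, a_{i+1} = floor((a_0 + m_{i+1})/d_{i+1}):
  m_1 = 1*6 - 0 = 6, d_1 = (41 - 6^2)/1 = 5/1 = 5, a_1 = floor((6 + 6)/5) = 2.
  m_2 = 5*2 - 6 = 4, d_2 = (41 - 4^2)/5 = 25/5 = 5, a_2 = floor((6 + 4)/5) = 2.
  m_3 = 5*2 - 4 = 6, d_3 = (41 - 6^2)/5 = 5/5 = 1, a_3 = floor((6 + 6)/1) = 12.
  m_4 = 1*12 - 6 = 6, d_4 = (41 - 6^2)/1 = 5/1 = 5: (m_4, d_4) = (m_1, d_1) = (6, 5), so from here the quotients repeat a_1, ..., a_3; the period length is 3.
So sqrt(41) = [6; (2, 2, 12)] with period length k = 3.
k is odd, so (p_{k-1}, q_{k-1}) only solves x^2 - 41y^2 = -1 and the fundamental solution of x^2 - 41y^2 = 1 is (p_{2k-1}, q_{2k-1}) = (p_5, q_5); compute convergents through index 5, running through the period twice.
Convergents (p_i = a_i*p_{i-1} + p_{i-2}, q_i = a_i*q_{i-1} + q_{i-2} with p_{-2}=0, p_{-1}=1, q_{-2}=1, q_{-1}=0):
  i=0: a_0=6, p_0 = 6*1 + 0 = 6, q_0 = 6*0 + 1 = 1.
  i=1: a_1=2, p_1 = 2*6 + 1 = 13, q_1 = 2*1 + 0 = 2.
  i=2: a_2=2, p_2 = 2*13 + 6 = 32, q_2 = 2*2 + 1 = 5.
  i=3: a_3=12, p_3 = 12*32 + 13 = 397, q_3 = 12*5 + 2 = 62.
  i=4: a_4=2, p_4 = 2*397 + 32 = 826, q_4 = 2*62 + 5 = 129.
  i=5: a_5=2, p_5 = 2*826 + 397 = 2049, q_5 = 2*129 + 62 = 320.
Indeed p_2^2 - 41*q_2^2 = 1024 - 1025 = -1, not +1.
Check: 2049^2 - 41*320^2 = 4198401 - 4198400 = 1, so (x, y) = (2049, 320) solves the equation, and by the theorem it is the least positive solution.

(x, y) = (2049, 320)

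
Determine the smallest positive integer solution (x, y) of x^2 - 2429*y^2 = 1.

(x, y) = (20531295, 416584)

First expand sqrt(2429) as a continued fraction. With x_i = (sqrt(2429) + m_i)/d_i and (m_0, d_0) = (0, 1): a_0 = floor(sqrt(2429)) = 49, since 49^2 = 2401 <= 2429 < 2500 = 50^2.
Iterate m_{i+1} = d_i*a_i - m_i, d_{i+1} = (2429 - m_{i+1}^2)/d_i, a_{i+1} = floor((a_0 + m_{i+1})/d_{i+1}):
  m_1 = 1*49 - 0 = 49, d_1 = (2429 - 49^2)/1 = 28/1 = 28, a_1 = floor((49 + 49)/28) = 3.
  m_2 = 28*3 - 49 = 35, d_2 = (2429 - 35^2)/28 = 1204/28 = 43, a_2 = floor((49 + 35)/43) = 1.
  m_3 = 43*1 - 35 = 8, d_3 = (2429 - 8^2)/43 = 2365/43 = 55, a_3 = floor((49 + 8)/55) = 1.
  m_4 = 55*1 - 8 = 47, d_4 = (2429 - 47^2)/55 = 220/55 = 4, a_4 = floor((49 + 47)/4) = 24.
  m_5 = 4*24 - 47 = 49, d_5 = (2429 - 49^2)/4 = 28/4 = 7, a_5 = floor((49 + 49)/7) = 14.
  m_6 = 7*14 - 49 = 49, d_6 = (2429 - 49^2)/7 = 28/7 = 4, a_6 = floor((49 + 49)/4) = 24.
  m_7 = 4*24 - 49 = 47, d_7 = (2429 - 47^2)/4 = 220/4 = 55, a_7 = floor((49 + 47)/55) = 1.
  m_8 = 55*1 - 47 = 8, d_8 = (2429 - 8^2)/55 = 2365/55 = 43, a_8 = floor((49 + 8)/43) = 1.
  m_9 = 43*1 - 8 = 35, d_9 = (2429 - 35^2)/43 = 1204/43 = 28, a_9 = floor((49 + 35)/28) = 3.
  m_10 = 28*3 - 35 = 49, d_10 = (2429 - 49^2)/28 = 28/28 = 1, a_10 = floor((49 + 49)/1) = 98.
  m_11 = 1*98 - 49 = 49, d_11 = (2429 - 49^2)/1 = 28/1 = 28: (m_11, d_11) = (m_1, d_1) = (49, 28), so from here the quotients repeat a_1, ..., a_10; the period length is 10.
So sqrt(2429) = [49; (3, 1, 1, 24, 14, 24, 1, 1, 3, 98)] with period length k = 10.
k is even, so the fundamental solution of x^2 - 2429y^2 = 1 is (p_{k-1}, q_{k-1}) = (p_9, q_9); compute convergents through index 9.
Convergents (p_i = a_i*p_{i-1} + p_{i-2}, q_i = a_i*q_{i-1} + q_{i-2} with p_{-2}=0, p_{-1}=1, q_{-2}=1, q_{-1}=0):
  i=0: a_0=49, p_0 = 49*1 + 0 = 49, q_0 = 49*0 + 1 = 1.
  i=1: a_1=3, p_1 = 3*49 + 1 = 148, q_1 = 3*1 + 0 = 3.
  i=2: a_2=1, p_2 = 1*148 + 49 = 197, q_2 = 1*3 + 1 = 4.
  i=3: a_3=1, p_3 = 1*197 + 148 = 345, q_3 = 1*4 + 3 = 7.
  i=4: a_4=24, p_4 = 24*345 + 197 = 8477, q_4 = 24*7 + 4 = 172.
  i=5: a_5=14, p_5 = 14*8477 + 345 = 119023, q_5 = 14*172 + 7 = 2415.
  i=6: a_6=24, p_6 = 24*119023 + 8477 = 2865029, q_6 = 24*2415 + 172 = 58132.
  i=7: a_7=1, p_7 = 1*2865029 + 119023 = 2984052, q_7 = 1*58132 + 2415 = 60547.
  i=8: a_8=1, p_8 = 1*2984052 + 2865029 = 5849081, q_8 = 1*60547 + 58132 = 118679.
  i=9: a_9=3, p_9 = 3*5849081 + 2984052 = 20531295, q_9 = 3*118679 + 60547 = 416584.
Check: 20531295^2 - 2429*416584^2 = 421534074377025 - 421534074377024 = 1, so (x, y) = (20531295, 416584) solves the equation, and by the theorem it is the least positive solution.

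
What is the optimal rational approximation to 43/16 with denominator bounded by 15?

35/13

Expand x = 43/16 as a continued fraction with the Euclidean algorithm:
  43 = 2*16 + 11, so a_0 = 2.
  16 = 1*11 + 5, so a_1 = 1.
  11 = 2*5 + 1, so a_2 = 2.
  5 = 5*1 + 0, so a_3 = 5.
so x = [2; 1, 2, 5].
Convergents (p_i = a_i*p_{i-1} + p_{i-2}, q_i = a_i*q_{i-1} + q_{i-2} with p_{-2}=0, p_{-1}=1, q_{-2}=1, q_{-1}=0), until the denominator exceeds 15:
  i=0: a_0=2, p_0 = 2*1 + 0 = 2, q_0 = 2*0 + 1 = 1.
  i=1: a_1=1, p_1 = 1*2 + 1 = 3, q_1 = 1*1 + 0 = 1.
  i=2: a_2=2, p_2 = 2*3 + 2 = 8, q_2 = 2*1 + 1 = 3.
  i=3: a_3=5, p_3 = 5*8 + 3 = 43, q_3 = 5*3 + 1 = 16.
q_3 = 16 > 15, so the last convergent with denominator <= 15 is p_2/q_2 = 8/3.
The closest fraction with denominator <= 15 is either p_2/q_2 or the intermediate fraction (k*p_2 + p_1)/(k*q_2 + q_1) with the largest k >= 1 whose denominator stays <= 15; these approach x as k grows, and every other convergent or intermediate fraction in range is farther away.
Largest k: floor((15 - q_1)/q_2) = floor((15 - 1)/3) = 4.
That gives (4*8 + 3)/(4*3 + 1) = 35/13.
Compare the errors: |x - 8/3| = |43*3 - 8*16|/(16*3) = 1/48, and |x - 35/13| = |43*13 - 35*16|/(16*13) = 1/208.
Cross-multiplying, 1*48 = 48 < 208 = 1*208, so 1/208 is smaller: the intermediate fraction 35/13 is closer to x than 8/3.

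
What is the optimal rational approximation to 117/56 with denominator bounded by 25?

23/11

Expand x = 117/56 as a continued fraction with the Euclidean algorithm:
  117 = 2*56 + 5, so a_0 = 2.
  56 = 11*5 + 1, so a_1 = 11.
  5 = 5*1 + 0, so a_2 = 5.
so x = [2; 11, 5].
Convergents (p_i = a_i*p_{i-1} + p_{i-2}, q_i = a_i*q_{i-1} + q_{i-2} with p_{-2}=0, p_{-1}=1, q_{-2}=1, q_{-1}=0), until the denominator exceeds 25:
  i=0: a_0=2, p_0 = 2*1 + 0 = 2, q_0 = 2*0 + 1 = 1.
  i=1: a_1=11, p_1 = 11*2 + 1 = 23, q_1 = 11*1 + 0 = 11.
  i=2: a_2=5, p_2 = 5*23 + 2 = 117, q_2 = 5*11 + 1 = 56.
q_2 = 56 > 25, so the last convergent with denominator <= 25 is p_1/q_1 = 23/11.
The closest fraction with denominator <= 25 is either p_1/q_1 or the intermediate fraction (k*p_1 + p_0)/(k*q_1 + q_0) with the largest k >= 1 whose denominator stays <= 25; these approach x as k grows, and every other convergent or intermediate fraction in range is farther away.
Largest k: floor((25 - q_0)/q_1) = floor((25 - 1)/11) = 2.
That gives (2*23 + 2)/(2*11 + 1) = 48/23.
Compare the errors: |x - 23/11| = |117*11 - 23*56|/(56*11) = 1/616, and |x - 48/23| = |117*23 - 48*56|/(56*23) = 3/1288.
Cross-multiplying, 1*1288 = 1288 < 1848 = 3*616, so 1/616 is smaller: the convergent 23/11 is closer to x than 48/23.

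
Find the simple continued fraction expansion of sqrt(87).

[9; (3, 18)]

Write x_i = (sqrt(87) + m_i)/d_i with (m_0, d_0) = (0, 1). a_0 = floor(sqrt(87)) = 9, since 9^2 = 81 <= 87 < 100 = 10^2.
Iterate m_{i+1} = d_i*a_i - m_i, d_{i+1} = (87 - m_{i+1}^2)/d_i, a_{i+1} = floor((a_0 + m_{i+1})/d_{i+1}):
  m_1 = 1*9 - 0 = 9, d_1 = (87 - 9^2)/1 = 6/1 = 6, a_1 = floor((9 + 9)/6) = 3.
  m_2 = 6*3 - 9 = 9, d_2 = (87 - 9^2)/6 = 6/6 = 1, a_2 = floor((9 + 9)/1) = 18.
  m_3 = 1*18 - 9 = 9, d_3 = (87 - 9^2)/1 = 6/1 = 6: (m_3, d_3) = (m_1, d_1) = (9, 6), so from here the quotients repeat a_1, a_2; the period length is 2.
Hence the expansion of sqrt(87) is a_0 = 9 followed by the repeating block 3, 18 (period 2).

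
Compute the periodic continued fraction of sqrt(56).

[7; (2, 14)]

Write x_i = (sqrt(56) + m_i)/d_i with (m_0, d_0) = (0, 1). a_0 = floor(sqrt(56)) = 7, since 7^2 = 49 <= 56 < 64 = 8^2.
Iterate m_{i+1} = d_i*a_i - m_i, d_{i+1} = (56 - m_{i+1}^2)/d_i, a_{i+1} = floor((a_0 + m_{i+1})/d_{i+1}):
  m_1 = 1*7 - 0 = 7, d_1 = (56 - 7^2)/1 = 7/1 = 7, a_1 = floor((7 + 7)/7) = 2.
  m_2 = 7*2 - 7 = 7, d_2 = (56 - 7^2)/7 = 7/7 = 1, a_2 = floor((7 + 7)/1) = 14.
  m_3 = 1*14 - 7 = 7, d_3 = (56 - 7^2)/1 = 7/1 = 7: (m_3, d_3) = (m_1, d_1) = (7, 7), so from here the quotients repeat a_1, a_2; the period length is 2.
Hence the expansion of sqrt(56) is a_0 = 7 followed by the repeating block 2, 14 (period 2).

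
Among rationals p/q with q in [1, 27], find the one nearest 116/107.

Expand x = 116/107 as a continued fraction with the Euclidean algorithm:
  116 = 1*107 + 9, so a_0 = 1.
  107 = 11*9 + 8, so a_1 = 11.
  9 = 1*8 + 1, so a_2 = 1.
  8 = 8*1 + 0, so a_3 = 8.
so x = [1; 11, 1, 8].
Convergents (p_i = a_i*p_{i-1} + p_{i-2}, q_i = a_i*q_{i-1} + q_{i-2} with p_{-2}=0, p_{-1}=1, q_{-2}=1, q_{-1}=0), until the denominator exceeds 27:
  i=0: a_0=1, p_0 = 1*1 + 0 = 1, q_0 = 1*0 + 1 = 1.
  i=1: a_1=11, p_1 = 11*1 + 1 = 12, q_1 = 11*1 + 0 = 11.
  i=2: a_2=1, p_2 = 1*12 + 1 = 13, q_2 = 1*11 + 1 = 12.
  i=3: a_3=8, p_3 = 8*13 + 12 = 116, q_3 = 8*12 + 11 = 107.
q_3 = 107 > 27, so the last convergent with denominator <= 27 is p_2/q_2 = 13/12.
The closest fraction with denominator <= 27 is either p_2/q_2 or the intermediate fraction (k*p_2 + p_1)/(k*q_2 + q_1) with the largest k >= 1 whose denominator stays <= 27; these approach x as k grows, and every other convergent or intermediate fraction in range is farther away.
Largest k: floor((27 - q_1)/q_2) = floor((27 - 11)/12) = 1.
That gives (1*13 + 12)/(1*12 + 11) = 25/23.
Compare the errors: |x - 13/12| = |116*12 - 13*107|/(107*12) = 1/1284, and |x - 25/23| = |116*23 - 25*107|/(107*23) = 7/2461.
Cross-multiplying, 1*2461 = 2461 < 8988 = 7*1284, so 1/1284 is smaller: the convergent 13/12 is closer to x than 25/23.

13/12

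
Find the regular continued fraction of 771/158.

[4; 1, 7, 3, 6]

Run the Euclidean algorithm on 771 and 158; the successive quotients are the partial quotients a_0, a_1, ... (each step inverts the fractional part left over by the previous one):
  771 = 4*158 + 139, so a_0 = 4.
  158 = 1*139 + 19, so a_1 = 1.
  139 = 7*19 + 6, so a_2 = 7.
  19 = 3*6 + 1, so a_3 = 3.
  6 = 6*1 + 0, so a_4 = 6.
The remainder reaches 0 after 5 divisions, so the expansion has 5 partial quotients, read off in order.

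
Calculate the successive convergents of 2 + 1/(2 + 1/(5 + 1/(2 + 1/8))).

Using the convergent recurrence p_i = a_i*p_{i-1} + p_{i-2}, q_i = a_i*q_{i-1} + q_{i-2} with p_{-2}=0, p_{-1}=1, q_{-2}=1, q_{-1}=0:
  i=0: a_0=2, p_0 = 2*1 + 0 = 2, q_0 = 2*0 + 1 = 1.
  i=1: a_1=2, p_1 = 2*2 + 1 = 5, q_1 = 2*1 + 0 = 2.
  i=2: a_2=5, p_2 = 5*5 + 2 = 27, q_2 = 5*2 + 1 = 11.
  i=3: a_3=2, p_3 = 2*27 + 5 = 59, q_3 = 2*11 + 2 = 24.
  i=4: a_4=8, p_4 = 8*59 + 27 = 499, q_4 = 8*24 + 11 = 203.

2/1, 5/2, 27/11, 59/24, 499/203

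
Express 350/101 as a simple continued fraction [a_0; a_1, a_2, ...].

Run the Euclidean algorithm on 350 and 101; the successive quotients are the partial quotients a_0, a_1, ... (each step inverts the fractional part left over by the previous one):
  350 = 3*101 + 47, so a_0 = 3.
  101 = 2*47 + 7, so a_1 = 2.
  47 = 6*7 + 5, so a_2 = 6.
  7 = 1*5 + 2, so a_3 = 1.
  5 = 2*2 + 1, so a_4 = 2.
  2 = 2*1 + 0, so a_5 = 2.
The remainder reaches 0 after 6 divisions, so the expansion has 6 partial quotients, read off in order.

[3; 2, 6, 1, 2, 2]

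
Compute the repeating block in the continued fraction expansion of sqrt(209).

[14; (2, 5, 3, 2, 3, 5, 2, 28)]

Write x_i = (sqrt(209) + m_i)/d_i with (m_0, d_0) = (0, 1). a_0 = floor(sqrt(209)) = 14, since 14^2 = 196 <= 209 < 225 = 15^2.
Iterate m_{i+1} = d_i*a_i - m_i, d_{i+1} = (209 - m_{i+1}^2)/d_i, a_{i+1} = floor((a_0 + m_{i+1})/d_{i+1}):
  m_1 = 1*14 - 0 = 14, d_1 = (209 - 14^2)/1 = 13/1 = 13, a_1 = floor((14 + 14)/13) = 2.
  m_2 = 13*2 - 14 = 12, d_2 = (209 - 12^2)/13 = 65/13 = 5, a_2 = floor((14 + 12)/5) = 5.
  m_3 = 5*5 - 12 = 13, d_3 = (209 - 13^2)/5 = 40/5 = 8, a_3 = floor((14 + 13)/8) = 3.
  m_4 = 8*3 - 13 = 11, d_4 = (209 - 11^2)/8 = 88/8 = 11, a_4 = floor((14 + 11)/11) = 2.
  m_5 = 11*2 - 11 = 11, d_5 = (209 - 11^2)/11 = 88/11 = 8, a_5 = floor((14 + 11)/8) = 3.
  m_6 = 8*3 - 11 = 13, d_6 = (209 - 13^2)/8 = 40/8 = 5, a_6 = floor((14 + 13)/5) = 5.
  m_7 = 5*5 - 13 = 12, d_7 = (209 - 12^2)/5 = 65/5 = 13, a_7 = floor((14 + 12)/13) = 2.
  m_8 = 13*2 - 12 = 14, d_8 = (209 - 14^2)/13 = 13/13 = 1, a_8 = floor((14 + 14)/1) = 28.
  m_9 = 1*28 - 14 = 14, d_9 = (209 - 14^2)/1 = 13/1 = 13: (m_9, d_9) = (m_1, d_1) = (14, 13), so from here the quotients repeat a_1, ..., a_8; the period length is 8.
Hence the expansion of sqrt(209) is a_0 = 14 followed by the repeating block 2, 5, 3, 2, 3, 5, 2, 28 (period 8).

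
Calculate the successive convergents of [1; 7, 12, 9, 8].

1/1, 8/7, 97/85, 881/772, 7145/6261

Using the convergent recurrence p_i = a_i*p_{i-1} + p_{i-2}, q_i = a_i*q_{i-1} + q_{i-2} with p_{-2}=0, p_{-1}=1, q_{-2}=1, q_{-1}=0:
  i=0: a_0=1, p_0 = 1*1 + 0 = 1, q_0 = 1*0 + 1 = 1.
  i=1: a_1=7, p_1 = 7*1 + 1 = 8, q_1 = 7*1 + 0 = 7.
  i=2: a_2=12, p_2 = 12*8 + 1 = 97, q_2 = 12*7 + 1 = 85.
  i=3: a_3=9, p_3 = 9*97 + 8 = 881, q_3 = 9*85 + 7 = 772.
  i=4: a_4=8, p_4 = 8*881 + 97 = 7145, q_4 = 8*772 + 85 = 6261.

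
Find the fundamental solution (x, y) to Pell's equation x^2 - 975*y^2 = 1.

First expand sqrt(975) as a continued fraction. With x_i = (sqrt(975) + m_i)/d_i and (m_0, d_0) = (0, 1): a_0 = floor(sqrt(975)) = 31, since 31^2 = 961 <= 975 < 1024 = 32^2.
Iterate m_{i+1} = d_i*a_i - m_i, d_{i+1} = (975 - m_{i+1}^2)/d_i, a_{i+1} = floor((a_0 + m_{i+1})/d_{i+1}):
  m_1 = 1*31 - 0 = 31, d_1 = (975 - 31^2)/1 = 14/1 = 14, a_1 = floor((31 + 31)/14) = 4.
  m_2 = 14*4 - 31 = 25, d_2 = (975 - 25^2)/14 = 350/14 = 25, a_2 = floor((31 + 25)/25) = 2.
  m_3 = 25*2 - 25 = 25, d_3 = (975 - 25^2)/25 = 350/25 = 14, a_3 = floor((31 + 25)/14) = 4.
  m_4 = 14*4 - 25 = 31, d_4 = (975 - 31^2)/14 = 14/14 = 1, a_4 = floor((31 + 31)/1) = 62.
  m_5 = 1*62 - 31 = 31, d_5 = (975 - 31^2)/1 = 14/1 = 14: (m_5, d_5) = (m_1, d_1) = (31, 14), so from here the quotients repeat a_1, ..., a_4; the period length is 4.
So sqrt(975) = [31; (4, 2, 4, 62)] with period length k = 4.
k is even, so the fundamental solution of x^2 - 975y^2 = 1 is (p_{k-1}, q_{k-1}) = (p_3, q_3); compute convergents through index 3.
Convergents (p_i = a_i*p_{i-1} + p_{i-2}, q_i = a_i*q_{i-1} + q_{i-2} with p_{-2}=0, p_{-1}=1, q_{-2}=1, q_{-1}=0):
  i=0: a_0=31, p_0 = 31*1 + 0 = 31, q_0 = 31*0 + 1 = 1.
  i=1: a_1=4, p_1 = 4*31 + 1 = 125, q_1 = 4*1 + 0 = 4.
  i=2: a_2=2, p_2 = 2*125 + 31 = 281, q_2 = 2*4 + 1 = 9.
  i=3: a_3=4, p_3 = 4*281 + 125 = 1249, q_3 = 4*9 + 4 = 40.
Check: 1249^2 - 975*40^2 = 1560001 - 1560000 = 1, so (x, y) = (1249, 40) solves the equation, and by the theorem it is the least positive solution.

(x, y) = (1249, 40)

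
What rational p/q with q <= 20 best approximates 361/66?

93/17

Expand x = 361/66 as a continued fraction with the Euclidean algorithm:
  361 = 5*66 + 31, so a_0 = 5.
  66 = 2*31 + 4, so a_1 = 2.
  31 = 7*4 + 3, so a_2 = 7.
  4 = 1*3 + 1, so a_3 = 1.
  3 = 3*1 + 0, so a_4 = 3.
so x = [5; 2, 7, 1, 3].
Convergents (p_i = a_i*p_{i-1} + p_{i-2}, q_i = a_i*q_{i-1} + q_{i-2} with p_{-2}=0, p_{-1}=1, q_{-2}=1, q_{-1}=0), until the denominator exceeds 20:
  i=0: a_0=5, p_0 = 5*1 + 0 = 5, q_0 = 5*0 + 1 = 1.
  i=1: a_1=2, p_1 = 2*5 + 1 = 11, q_1 = 2*1 + 0 = 2.
  i=2: a_2=7, p_2 = 7*11 + 5 = 82, q_2 = 7*2 + 1 = 15.
  i=3: a_3=1, p_3 = 1*82 + 11 = 93, q_3 = 1*15 + 2 = 17.
  i=4: a_4=3, p_4 = 3*93 + 82 = 361, q_4 = 3*17 + 15 = 66.
q_4 = 66 > 20, so the last convergent with denominator <= 20 is p_3/q_3 = 93/17.
The closest fraction with denominator <= 20 is either p_3/q_3 or the intermediate fraction (k*p_3 + p_2)/(k*q_3 + q_2) with the largest k >= 1 whose denominator stays <= 20; these approach x as k grows, and every other convergent or intermediate fraction in range is farther away.
Largest k: floor((20 - q_2)/q_3) = floor((20 - 15)/17) = 0.
Since k = 0, no intermediate fraction beyond p_3/q_3 has denominator <= 20, so the convergent 93/17 is the closest (its error is |361*17 - 93*66|/(66*17) = 1/1122).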